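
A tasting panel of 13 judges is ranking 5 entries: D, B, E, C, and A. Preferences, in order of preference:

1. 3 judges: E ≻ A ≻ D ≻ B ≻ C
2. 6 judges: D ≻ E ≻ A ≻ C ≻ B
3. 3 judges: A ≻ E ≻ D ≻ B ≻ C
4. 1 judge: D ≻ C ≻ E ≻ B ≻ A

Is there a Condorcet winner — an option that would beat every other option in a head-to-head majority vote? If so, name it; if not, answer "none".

D

D vs B: 13–0 for D.
D vs E: 7–6 for D.
D vs C: 13–0 for D.
D vs A: 7–6 for D.
D beats every other option head-to-head.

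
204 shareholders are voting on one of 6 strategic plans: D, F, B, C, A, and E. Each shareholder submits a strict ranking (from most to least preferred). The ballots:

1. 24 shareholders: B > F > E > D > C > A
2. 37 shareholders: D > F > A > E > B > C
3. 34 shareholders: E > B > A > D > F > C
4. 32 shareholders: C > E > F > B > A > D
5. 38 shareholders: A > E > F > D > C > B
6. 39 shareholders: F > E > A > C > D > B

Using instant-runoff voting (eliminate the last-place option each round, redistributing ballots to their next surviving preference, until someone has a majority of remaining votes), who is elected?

Round 1: D 37, F 39, B 24, C 32, A 38, E 34. Eliminate B.
Round 2: D 37, F 63, C 32, A 38, E 34. Eliminate C.
Round 3: D 37, F 63, A 38, E 66. Eliminate D.
Round 4: F 100, A 38, E 66. Eliminate A.
Round 5: F 100, E 104. E has a majority.

E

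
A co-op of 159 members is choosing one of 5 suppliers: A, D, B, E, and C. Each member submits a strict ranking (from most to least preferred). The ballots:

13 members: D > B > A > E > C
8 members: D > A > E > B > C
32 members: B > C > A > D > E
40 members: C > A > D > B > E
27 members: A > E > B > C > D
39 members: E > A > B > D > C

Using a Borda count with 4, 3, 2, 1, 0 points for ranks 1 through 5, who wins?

A: 13·2 + 8·3 + 32·2 + 40·3 + 27·4 + 39·3 = 459
D: 13·4 + 8·4 + 32·1 + 40·2 + 27·0 + 39·1 = 235
B: 13·3 + 8·1 + 32·4 + 40·1 + 27·2 + 39·2 = 347
E: 13·1 + 8·2 + 32·0 + 40·0 + 27·3 + 39·4 = 266
C: 13·0 + 8·0 + 32·3 + 40·4 + 27·1 + 39·0 = 283
A has the highest Borda score (459).

A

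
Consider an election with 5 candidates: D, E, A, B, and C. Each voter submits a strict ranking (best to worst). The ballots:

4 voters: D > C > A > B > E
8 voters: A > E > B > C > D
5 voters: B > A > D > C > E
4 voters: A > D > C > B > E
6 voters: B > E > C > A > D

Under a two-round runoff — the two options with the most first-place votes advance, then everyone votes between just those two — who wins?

Round 1 first-place votes: D 4, E 0, A 12, B 11, C 0.
A and B advance.
Runoff: A is preferred to B by 16 voters; B by 11.
A wins the runoff.

A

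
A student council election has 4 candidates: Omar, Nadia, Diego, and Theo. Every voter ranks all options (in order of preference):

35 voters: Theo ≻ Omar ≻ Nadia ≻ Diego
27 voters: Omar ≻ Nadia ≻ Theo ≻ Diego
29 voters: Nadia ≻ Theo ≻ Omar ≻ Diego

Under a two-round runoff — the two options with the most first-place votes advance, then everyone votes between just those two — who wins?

Round 1 first-place votes: Omar 27, Nadia 29, Diego 0, Theo 35.
Theo and Nadia advance.
Runoff: Theo is preferred to Nadia by 35 voters; Nadia by 56.
Nadia wins the runoff.

Nadia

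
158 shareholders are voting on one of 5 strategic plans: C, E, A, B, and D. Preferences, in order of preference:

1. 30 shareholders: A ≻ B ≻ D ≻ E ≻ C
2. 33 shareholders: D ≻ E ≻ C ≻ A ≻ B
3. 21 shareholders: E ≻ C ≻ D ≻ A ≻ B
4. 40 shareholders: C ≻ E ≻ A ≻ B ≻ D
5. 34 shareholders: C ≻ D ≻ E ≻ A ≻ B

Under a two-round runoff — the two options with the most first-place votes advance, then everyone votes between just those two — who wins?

Round 1 first-place votes: C 74, E 21, A 30, B 0, D 33.
C and D advance.
Runoff: C is preferred to D by 95 voters; D by 63.
C wins the runoff.

C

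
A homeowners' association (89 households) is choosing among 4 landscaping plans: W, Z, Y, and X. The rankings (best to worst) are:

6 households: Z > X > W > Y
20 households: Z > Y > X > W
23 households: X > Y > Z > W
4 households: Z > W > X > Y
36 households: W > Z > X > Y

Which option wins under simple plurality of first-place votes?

W

First-place votes: W 36, Z 30, Y 0, X 23.
W has the most first-place votes.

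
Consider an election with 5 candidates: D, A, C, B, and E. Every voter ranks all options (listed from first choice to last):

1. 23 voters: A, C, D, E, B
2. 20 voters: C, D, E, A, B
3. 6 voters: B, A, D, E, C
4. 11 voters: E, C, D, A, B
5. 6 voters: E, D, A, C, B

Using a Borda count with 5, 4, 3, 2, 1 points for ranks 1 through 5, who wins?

C

D: 23·3 + 20·4 + 6·3 + 11·3 + 6·4 = 224
A: 23·5 + 20·2 + 6·4 + 11·2 + 6·3 = 219
C: 23·4 + 20·5 + 6·1 + 11·4 + 6·2 = 254
B: 23·1 + 20·1 + 6·5 + 11·1 + 6·1 = 90
E: 23·2 + 20·3 + 6·2 + 11·5 + 6·5 = 203
C has the highest Borda score (254).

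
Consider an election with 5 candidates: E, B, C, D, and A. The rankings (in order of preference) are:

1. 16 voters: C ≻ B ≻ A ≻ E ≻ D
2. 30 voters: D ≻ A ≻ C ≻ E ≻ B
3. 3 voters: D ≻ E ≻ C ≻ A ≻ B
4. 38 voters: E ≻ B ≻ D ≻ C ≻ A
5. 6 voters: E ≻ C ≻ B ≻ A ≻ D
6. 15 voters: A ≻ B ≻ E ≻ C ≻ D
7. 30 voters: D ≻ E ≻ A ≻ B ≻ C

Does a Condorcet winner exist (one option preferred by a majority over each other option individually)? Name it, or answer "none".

E

E vs B: 107–31 for E.
E vs C: 92–46 for E.
E vs D: 75–63 for E.
E vs A: 77–61 for E.
E beats every other option head-to-head.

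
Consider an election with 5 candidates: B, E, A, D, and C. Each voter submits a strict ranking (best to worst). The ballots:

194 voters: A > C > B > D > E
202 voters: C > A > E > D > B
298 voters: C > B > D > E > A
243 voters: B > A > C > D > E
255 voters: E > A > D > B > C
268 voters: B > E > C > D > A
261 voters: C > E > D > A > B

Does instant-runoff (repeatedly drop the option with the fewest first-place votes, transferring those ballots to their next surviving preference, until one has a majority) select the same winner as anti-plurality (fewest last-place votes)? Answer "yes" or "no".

no

Instant-runoff — R1 B 511, E 255, A 194, D 0, C 761 (D out); R2 B 511, E 255, A 194, C 761 (A out); R3 B 511, E 255, C 955 (C winner). Winner: C.
Anti-plurality — last-place votes: B 463, E 437, A 566, D 0, C 255. Winner: D.
The two methods disagree.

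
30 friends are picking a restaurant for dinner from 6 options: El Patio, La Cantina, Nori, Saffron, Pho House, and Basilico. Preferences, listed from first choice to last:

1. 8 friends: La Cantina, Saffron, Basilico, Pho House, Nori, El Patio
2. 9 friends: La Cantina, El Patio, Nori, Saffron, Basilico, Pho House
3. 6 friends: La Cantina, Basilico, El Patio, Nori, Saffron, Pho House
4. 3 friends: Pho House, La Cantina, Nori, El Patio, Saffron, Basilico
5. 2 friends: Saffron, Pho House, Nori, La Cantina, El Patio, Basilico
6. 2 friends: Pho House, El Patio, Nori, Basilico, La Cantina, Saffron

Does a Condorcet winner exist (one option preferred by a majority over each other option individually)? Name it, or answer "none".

La Cantina

La Cantina vs El Patio: 28–2 for La Cantina.
La Cantina vs Nori: 26–4 for La Cantina.
La Cantina vs Saffron: 28–2 for La Cantina.
La Cantina vs Pho House: 23–7 for La Cantina.
La Cantina vs Basilico: 28–2 for La Cantina.
La Cantina beats every other option head-to-head.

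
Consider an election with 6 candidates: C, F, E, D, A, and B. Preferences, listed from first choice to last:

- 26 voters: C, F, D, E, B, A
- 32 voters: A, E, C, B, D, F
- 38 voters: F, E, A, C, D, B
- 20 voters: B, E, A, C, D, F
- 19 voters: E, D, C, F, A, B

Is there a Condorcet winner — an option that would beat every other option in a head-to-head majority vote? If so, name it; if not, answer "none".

E vs C: 109–26 for E.
E vs F: 71–64 for E.
E vs D: 109–26 for E.
E vs A: 103–32 for E.
E vs B: 115–20 for E.
E beats every other option head-to-head.

E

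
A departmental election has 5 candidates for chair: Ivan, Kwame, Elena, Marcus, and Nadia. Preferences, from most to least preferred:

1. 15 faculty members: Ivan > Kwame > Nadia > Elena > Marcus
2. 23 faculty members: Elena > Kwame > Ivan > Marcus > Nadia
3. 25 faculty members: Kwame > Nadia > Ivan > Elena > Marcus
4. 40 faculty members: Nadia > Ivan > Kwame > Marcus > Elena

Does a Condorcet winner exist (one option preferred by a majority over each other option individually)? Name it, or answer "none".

Checking pairwise contests:
Nadia beats Ivan 65–38.
Ivan beats Kwame 55–48.
Ivan beats Elena 80–23.
Ivan beats Marcus 103–0.
Kwame beats Nadia 63–40.
Every option loses at least one head-to-head, so there is no Condorcet winner.

none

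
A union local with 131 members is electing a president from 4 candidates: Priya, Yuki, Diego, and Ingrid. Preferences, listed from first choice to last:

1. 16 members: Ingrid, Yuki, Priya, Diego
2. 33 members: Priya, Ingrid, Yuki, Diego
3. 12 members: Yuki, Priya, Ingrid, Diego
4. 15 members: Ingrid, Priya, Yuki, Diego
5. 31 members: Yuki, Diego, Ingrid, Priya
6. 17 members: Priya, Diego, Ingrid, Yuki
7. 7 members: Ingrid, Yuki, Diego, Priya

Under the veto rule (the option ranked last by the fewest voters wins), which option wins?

Last-place votes: Priya 38, Yuki 17, Diego 76, Ingrid 0.
Ingrid is ranked last by the fewest voters, so Ingrid wins.

Ingrid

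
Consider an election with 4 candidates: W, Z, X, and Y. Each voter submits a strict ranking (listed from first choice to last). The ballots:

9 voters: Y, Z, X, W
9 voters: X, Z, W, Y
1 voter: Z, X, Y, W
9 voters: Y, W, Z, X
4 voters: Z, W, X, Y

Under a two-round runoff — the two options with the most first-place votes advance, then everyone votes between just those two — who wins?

Round 1 first-place votes: W 0, Z 5, X 9, Y 18.
Y and X advance.
Runoff: Y is preferred to X by 18 voters; X by 14.
Y wins the runoff.

Y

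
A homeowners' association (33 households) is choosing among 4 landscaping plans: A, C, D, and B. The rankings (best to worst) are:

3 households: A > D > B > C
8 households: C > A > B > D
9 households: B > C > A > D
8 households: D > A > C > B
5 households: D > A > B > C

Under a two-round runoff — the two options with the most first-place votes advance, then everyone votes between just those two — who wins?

B

Round 1 first-place votes: A 3, C 8, D 13, B 9.
D and B advance.
Runoff: D is preferred to B by 16 voters; B by 17.
B wins the runoff.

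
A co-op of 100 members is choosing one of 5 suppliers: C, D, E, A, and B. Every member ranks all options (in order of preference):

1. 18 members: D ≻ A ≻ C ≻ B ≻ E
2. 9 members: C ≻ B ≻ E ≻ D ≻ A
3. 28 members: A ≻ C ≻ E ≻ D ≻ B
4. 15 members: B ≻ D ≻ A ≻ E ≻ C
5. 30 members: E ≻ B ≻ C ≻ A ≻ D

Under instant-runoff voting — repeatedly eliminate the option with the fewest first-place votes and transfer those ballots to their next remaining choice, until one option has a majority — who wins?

Round 1: C 9, D 18, E 30, A 28, B 15. Eliminate C.
Round 2: D 18, E 30, A 28, B 24. Eliminate D.
Round 3: E 30, A 46, B 24. Eliminate B.
Round 4: E 39, A 61. A has a majority.

A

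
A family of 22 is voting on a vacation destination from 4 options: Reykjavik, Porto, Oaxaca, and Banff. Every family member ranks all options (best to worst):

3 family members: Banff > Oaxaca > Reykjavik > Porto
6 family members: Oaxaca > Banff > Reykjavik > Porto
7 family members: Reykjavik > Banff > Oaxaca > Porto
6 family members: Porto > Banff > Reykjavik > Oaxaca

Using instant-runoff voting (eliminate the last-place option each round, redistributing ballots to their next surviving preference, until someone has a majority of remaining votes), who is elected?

Reykjavik

Round 1: Reykjavik 7, Porto 6, Oaxaca 6, Banff 3. Eliminate Banff.
Round 2: Reykjavik 7, Porto 6, Oaxaca 9. Eliminate Porto.
Round 3: Reykjavik 13, Oaxaca 9. Reykjavik has a majority.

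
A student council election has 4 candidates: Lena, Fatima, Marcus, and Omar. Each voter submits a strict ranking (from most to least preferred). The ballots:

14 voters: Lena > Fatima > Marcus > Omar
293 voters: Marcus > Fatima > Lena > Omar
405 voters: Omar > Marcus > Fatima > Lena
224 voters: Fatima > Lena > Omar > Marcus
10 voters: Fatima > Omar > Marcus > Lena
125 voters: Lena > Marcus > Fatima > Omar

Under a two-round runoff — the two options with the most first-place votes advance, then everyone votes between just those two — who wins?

Round 1 first-place votes: Lena 139, Fatima 234, Marcus 293, Omar 405.
Omar and Marcus advance.
Runoff: Omar is preferred to Marcus by 639 voters; Marcus by 432.
Omar wins the runoff.

Omar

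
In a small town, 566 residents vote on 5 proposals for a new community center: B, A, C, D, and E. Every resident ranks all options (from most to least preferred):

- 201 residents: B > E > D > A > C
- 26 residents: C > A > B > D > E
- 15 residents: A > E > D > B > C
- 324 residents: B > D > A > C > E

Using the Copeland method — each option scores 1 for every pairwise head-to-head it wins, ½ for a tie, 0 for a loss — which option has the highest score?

B: beats A, C, D, and E → score 4.
A: beats C and E; loses to B and D → score 2.
C: beats E; loses to B, A, and D → score 1.
D: beats A, C, and E; loses to B → score 3.
E: loses to B, A, C, and D → score 0.
B has the best pairwise record.

B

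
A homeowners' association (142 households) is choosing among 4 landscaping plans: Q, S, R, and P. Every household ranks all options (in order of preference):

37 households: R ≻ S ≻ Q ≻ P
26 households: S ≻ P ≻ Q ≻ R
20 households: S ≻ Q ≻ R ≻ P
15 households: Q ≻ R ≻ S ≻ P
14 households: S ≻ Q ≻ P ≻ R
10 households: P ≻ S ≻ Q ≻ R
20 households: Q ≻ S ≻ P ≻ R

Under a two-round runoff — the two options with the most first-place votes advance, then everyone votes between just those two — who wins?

Round 1 first-place votes: Q 35, S 60, R 37, P 10.
S and R advance.
Runoff: S is preferred to R by 90 voters; R by 52.
S wins the runoff.

S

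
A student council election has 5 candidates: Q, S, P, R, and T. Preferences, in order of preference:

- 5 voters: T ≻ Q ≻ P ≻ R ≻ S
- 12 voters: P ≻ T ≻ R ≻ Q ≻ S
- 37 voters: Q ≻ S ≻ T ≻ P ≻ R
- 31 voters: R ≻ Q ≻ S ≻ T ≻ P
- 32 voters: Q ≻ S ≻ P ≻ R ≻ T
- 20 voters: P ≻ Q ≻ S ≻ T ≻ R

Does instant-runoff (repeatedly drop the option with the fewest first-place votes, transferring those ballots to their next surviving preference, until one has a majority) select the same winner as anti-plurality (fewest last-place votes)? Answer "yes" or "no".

Instant-runoff — R1 Q 69, S 0, P 32, R 31, T 5 (Q winner). Winner: Q.
Anti-plurality — last-place votes: Q 0, S 17, P 31, R 57, T 32. Winner: Q.
The two methods agree.

yes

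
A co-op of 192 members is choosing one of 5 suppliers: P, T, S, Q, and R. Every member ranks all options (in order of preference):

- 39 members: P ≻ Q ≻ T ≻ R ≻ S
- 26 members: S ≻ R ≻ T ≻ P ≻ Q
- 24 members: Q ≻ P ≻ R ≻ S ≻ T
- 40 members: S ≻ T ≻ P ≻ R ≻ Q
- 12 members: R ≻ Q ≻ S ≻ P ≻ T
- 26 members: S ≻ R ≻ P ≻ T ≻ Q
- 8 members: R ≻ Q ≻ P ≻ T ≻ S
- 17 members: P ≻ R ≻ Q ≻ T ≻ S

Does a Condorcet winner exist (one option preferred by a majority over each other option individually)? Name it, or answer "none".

Checking pairwise contests:
S beats P 104–88.
P beats T 126–66.
Q beats S 100–92.
P beats Q 148–44.
P beats R 120–72.
Every option loses at least one head-to-head, so there is no Condorcet winner.

none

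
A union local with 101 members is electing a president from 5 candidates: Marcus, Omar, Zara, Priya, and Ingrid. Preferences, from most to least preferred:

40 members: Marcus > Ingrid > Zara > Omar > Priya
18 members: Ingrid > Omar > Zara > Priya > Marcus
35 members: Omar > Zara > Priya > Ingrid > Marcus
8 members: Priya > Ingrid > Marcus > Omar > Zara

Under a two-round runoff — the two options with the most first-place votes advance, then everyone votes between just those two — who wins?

Round 1 first-place votes: Marcus 40, Omar 35, Zara 0, Priya 8, Ingrid 18.
Marcus and Omar advance.
Runoff: Marcus is preferred to Omar by 48 voters; Omar by 53.
Omar wins the runoff.

Omar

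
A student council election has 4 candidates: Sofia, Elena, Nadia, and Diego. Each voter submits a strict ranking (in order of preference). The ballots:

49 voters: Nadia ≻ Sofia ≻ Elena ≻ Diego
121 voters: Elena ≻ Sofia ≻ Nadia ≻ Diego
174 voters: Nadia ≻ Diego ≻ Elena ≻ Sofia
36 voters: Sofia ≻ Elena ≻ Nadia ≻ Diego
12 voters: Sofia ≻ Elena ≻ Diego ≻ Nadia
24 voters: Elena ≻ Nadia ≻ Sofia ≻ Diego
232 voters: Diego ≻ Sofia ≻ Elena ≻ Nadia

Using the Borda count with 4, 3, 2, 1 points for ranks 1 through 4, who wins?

Sofia: 49·3 + 121·3 + 174·1 + 36·4 + 12·4 + 24·2 + 232·3 = 1620
Elena: 49·2 + 121·4 + 174·2 + 36·3 + 12·3 + 24·4 + 232·2 = 1634
Nadia: 49·4 + 121·2 + 174·4 + 36·2 + 12·1 + 24·3 + 232·1 = 1522
Diego: 49·1 + 121·1 + 174·3 + 36·1 + 12·2 + 24·1 + 232·4 = 1704
Diego has the highest Borda score (1704).

Diego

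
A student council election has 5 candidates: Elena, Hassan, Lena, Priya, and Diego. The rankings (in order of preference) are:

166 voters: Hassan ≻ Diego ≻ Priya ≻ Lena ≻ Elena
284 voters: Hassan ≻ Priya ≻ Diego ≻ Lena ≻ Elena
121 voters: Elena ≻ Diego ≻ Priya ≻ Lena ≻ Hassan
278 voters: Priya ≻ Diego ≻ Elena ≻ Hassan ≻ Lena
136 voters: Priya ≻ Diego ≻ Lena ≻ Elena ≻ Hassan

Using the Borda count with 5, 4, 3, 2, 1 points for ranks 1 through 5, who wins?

Priya

Elena: 166·1 + 284·1 + 121·5 + 278·3 + 136·2 = 2161
Hassan: 166·5 + 284·5 + 121·1 + 278·2 + 136·1 = 3063
Lena: 166·2 + 284·2 + 121·2 + 278·1 + 136·3 = 1828
Priya: 166·3 + 284·4 + 121·3 + 278·5 + 136·5 = 4067
Diego: 166·4 + 284·3 + 121·4 + 278·4 + 136·4 = 3656
Priya has the highest Borda score (4067).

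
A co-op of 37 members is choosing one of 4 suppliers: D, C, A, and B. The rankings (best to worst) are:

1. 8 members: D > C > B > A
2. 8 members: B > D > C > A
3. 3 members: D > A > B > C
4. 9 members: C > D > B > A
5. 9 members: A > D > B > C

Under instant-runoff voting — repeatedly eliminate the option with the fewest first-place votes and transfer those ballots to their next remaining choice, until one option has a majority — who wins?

Round 1: D 11, C 9, A 9, B 8. Eliminate B.
Round 2: D 19, C 9, A 9. D has a majority.

D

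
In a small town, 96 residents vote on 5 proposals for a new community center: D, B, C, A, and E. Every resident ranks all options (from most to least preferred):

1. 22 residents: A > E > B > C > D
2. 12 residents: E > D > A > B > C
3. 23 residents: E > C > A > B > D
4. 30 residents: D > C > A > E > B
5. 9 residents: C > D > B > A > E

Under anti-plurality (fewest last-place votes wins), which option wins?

Last-place votes: D 45, B 30, C 12, A 0, E 9.
A is ranked last by the fewest voters, so A wins.

A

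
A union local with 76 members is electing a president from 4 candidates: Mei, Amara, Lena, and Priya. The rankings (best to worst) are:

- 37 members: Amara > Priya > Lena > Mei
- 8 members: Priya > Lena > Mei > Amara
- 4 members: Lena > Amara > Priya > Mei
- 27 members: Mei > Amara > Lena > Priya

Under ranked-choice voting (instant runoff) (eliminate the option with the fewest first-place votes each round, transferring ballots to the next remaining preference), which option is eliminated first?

Lena

Round 1: Mei 27, Amara 37, Lena 4, Priya 8. Eliminate Lena.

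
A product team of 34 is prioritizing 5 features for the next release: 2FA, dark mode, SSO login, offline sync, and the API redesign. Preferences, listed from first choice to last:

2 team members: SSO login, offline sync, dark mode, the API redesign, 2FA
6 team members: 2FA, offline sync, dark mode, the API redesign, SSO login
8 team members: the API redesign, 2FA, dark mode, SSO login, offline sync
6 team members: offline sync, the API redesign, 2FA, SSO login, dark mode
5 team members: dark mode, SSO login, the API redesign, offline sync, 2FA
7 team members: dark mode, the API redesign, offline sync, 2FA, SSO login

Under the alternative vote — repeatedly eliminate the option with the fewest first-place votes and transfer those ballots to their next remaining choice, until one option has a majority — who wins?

Round 1: 2FA 6, dark mode 12, SSO login 2, offline sync 6, the API redesign 8. Eliminate SSO login.
Round 2: 2FA 6, dark mode 12, offline sync 8, the API redesign 8. Eliminate 2FA.
Round 3: dark mode 12, offline sync 14, the API redesign 8. Eliminate the API redesign.
Round 4: dark mode 20, offline sync 14. Dark mode has a majority.

dark mode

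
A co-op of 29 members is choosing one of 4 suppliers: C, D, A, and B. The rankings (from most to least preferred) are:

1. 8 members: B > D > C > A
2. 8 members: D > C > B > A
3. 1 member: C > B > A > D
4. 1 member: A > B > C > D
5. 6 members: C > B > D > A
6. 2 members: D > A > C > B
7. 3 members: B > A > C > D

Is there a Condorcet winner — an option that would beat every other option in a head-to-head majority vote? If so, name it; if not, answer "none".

Checking pairwise contests:
D beats C 18–11.
B beats D 19–10.
C beats A 23–6.
C beats B 17–12.
Every option loses at least one head-to-head, so there is no Condorcet winner.

none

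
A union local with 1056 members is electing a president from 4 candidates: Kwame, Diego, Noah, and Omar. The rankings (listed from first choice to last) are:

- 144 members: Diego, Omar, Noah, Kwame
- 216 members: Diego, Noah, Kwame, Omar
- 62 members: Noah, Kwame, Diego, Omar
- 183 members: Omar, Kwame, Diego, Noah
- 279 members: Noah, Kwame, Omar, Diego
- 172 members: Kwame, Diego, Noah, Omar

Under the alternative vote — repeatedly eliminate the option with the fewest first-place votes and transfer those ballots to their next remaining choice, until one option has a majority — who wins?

Diego

Round 1: Kwame 172, Diego 360, Noah 341, Omar 183. Eliminate Kwame.
Round 2: Diego 532, Noah 341, Omar 183. Diego has a majority.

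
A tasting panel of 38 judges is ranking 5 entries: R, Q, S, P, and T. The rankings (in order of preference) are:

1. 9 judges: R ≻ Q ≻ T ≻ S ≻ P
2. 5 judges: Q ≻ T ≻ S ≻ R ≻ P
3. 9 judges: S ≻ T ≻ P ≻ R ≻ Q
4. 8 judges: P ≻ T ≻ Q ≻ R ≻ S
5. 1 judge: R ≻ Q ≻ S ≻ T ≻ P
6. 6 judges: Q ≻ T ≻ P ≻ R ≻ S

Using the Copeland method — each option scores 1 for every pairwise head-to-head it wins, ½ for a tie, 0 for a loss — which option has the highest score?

Q

R: beats S; ties Q; loses to P and T → score 1.5.
Q: beats S, P, and T; ties R → score 3.5.
S: beats P; loses to R, Q, and T → score 1.
P: beats R; loses to Q, S, and T → score 1.
T: beats R, S, and P; loses to Q → score 3.
Q has the best pairwise record.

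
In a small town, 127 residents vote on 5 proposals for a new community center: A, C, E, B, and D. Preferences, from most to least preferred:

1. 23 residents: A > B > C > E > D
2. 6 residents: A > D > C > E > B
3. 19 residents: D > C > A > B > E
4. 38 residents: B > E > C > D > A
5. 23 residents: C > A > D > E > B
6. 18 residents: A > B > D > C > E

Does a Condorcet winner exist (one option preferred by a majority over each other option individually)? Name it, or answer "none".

Checking pairwise contests:
C beats A 80–47.
B beats C 79–48.
A beats E 89–38.
A beats B 89–38.
A beats D 70–57.
Every option loses at least one head-to-head, so there is no Condorcet winner.

none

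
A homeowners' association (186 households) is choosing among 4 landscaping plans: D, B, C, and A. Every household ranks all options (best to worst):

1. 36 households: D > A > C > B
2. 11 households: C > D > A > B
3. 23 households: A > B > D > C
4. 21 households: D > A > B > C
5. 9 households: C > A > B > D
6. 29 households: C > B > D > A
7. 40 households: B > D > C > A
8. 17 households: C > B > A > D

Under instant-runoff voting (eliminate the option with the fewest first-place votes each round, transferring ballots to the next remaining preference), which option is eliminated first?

A

Round 1: D 57, B 40, C 66, A 23. Eliminate A.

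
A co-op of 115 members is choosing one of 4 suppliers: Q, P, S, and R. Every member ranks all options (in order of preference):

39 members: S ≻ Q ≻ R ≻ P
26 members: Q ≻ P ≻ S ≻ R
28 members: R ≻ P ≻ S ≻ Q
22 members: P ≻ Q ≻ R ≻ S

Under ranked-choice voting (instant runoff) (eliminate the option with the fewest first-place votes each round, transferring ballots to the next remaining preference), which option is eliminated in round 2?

Round 1: Q 26, P 22, S 39, R 28. Eliminate P.
Round 2: Q 48, S 39, R 28. Eliminate R.

R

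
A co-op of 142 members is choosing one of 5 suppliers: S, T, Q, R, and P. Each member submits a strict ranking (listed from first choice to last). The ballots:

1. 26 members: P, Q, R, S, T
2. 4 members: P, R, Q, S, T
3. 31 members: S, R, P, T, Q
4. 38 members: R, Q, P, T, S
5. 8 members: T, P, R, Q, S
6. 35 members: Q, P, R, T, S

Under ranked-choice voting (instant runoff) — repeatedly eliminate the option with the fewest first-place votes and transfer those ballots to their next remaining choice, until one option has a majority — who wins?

P

Round 1: S 31, T 8, Q 35, R 38, P 30. Eliminate T.
Round 2: S 31, Q 35, R 38, P 38. Eliminate S.
Round 3: Q 35, R 69, P 38. Eliminate Q.
Round 4: R 69, P 73. P has a majority.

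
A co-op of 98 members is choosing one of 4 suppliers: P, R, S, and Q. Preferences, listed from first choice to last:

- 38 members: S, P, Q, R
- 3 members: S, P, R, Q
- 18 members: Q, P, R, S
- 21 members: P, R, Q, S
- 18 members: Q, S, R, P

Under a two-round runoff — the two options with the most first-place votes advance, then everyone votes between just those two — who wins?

Q

Round 1 first-place votes: P 21, R 0, S 41, Q 36.
S and Q advance.
Runoff: S is preferred to Q by 41 voters; Q by 57.
Q wins the runoff.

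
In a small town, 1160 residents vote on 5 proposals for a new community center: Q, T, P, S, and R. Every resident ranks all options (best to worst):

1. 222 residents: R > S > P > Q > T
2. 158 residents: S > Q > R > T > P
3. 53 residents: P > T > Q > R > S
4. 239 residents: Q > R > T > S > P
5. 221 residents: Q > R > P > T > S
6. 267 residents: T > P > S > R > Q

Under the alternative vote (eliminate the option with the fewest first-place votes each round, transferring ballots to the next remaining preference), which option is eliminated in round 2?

Round 1: Q 460, T 267, P 53, S 158, R 222. Eliminate P.
Round 2: Q 460, T 320, S 158, R 222. Eliminate S.

S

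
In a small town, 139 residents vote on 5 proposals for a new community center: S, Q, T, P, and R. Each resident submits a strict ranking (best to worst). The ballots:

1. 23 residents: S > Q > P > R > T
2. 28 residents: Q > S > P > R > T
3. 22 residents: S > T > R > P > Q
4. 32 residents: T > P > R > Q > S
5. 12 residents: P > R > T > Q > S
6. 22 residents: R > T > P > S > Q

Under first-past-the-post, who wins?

First-place votes: S 45, Q 28, T 32, P 12, R 22.
S has the most first-place votes.

S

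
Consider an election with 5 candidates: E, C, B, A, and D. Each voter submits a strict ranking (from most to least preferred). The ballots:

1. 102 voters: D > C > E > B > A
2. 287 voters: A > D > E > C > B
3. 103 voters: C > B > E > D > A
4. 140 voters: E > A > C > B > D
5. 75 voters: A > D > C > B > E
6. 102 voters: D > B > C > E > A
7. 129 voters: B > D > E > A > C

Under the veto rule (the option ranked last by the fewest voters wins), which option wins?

Last-place votes: E 75, C 129, B 287, A 307, D 140.
E is ranked last by the fewest voters, so E wins.

E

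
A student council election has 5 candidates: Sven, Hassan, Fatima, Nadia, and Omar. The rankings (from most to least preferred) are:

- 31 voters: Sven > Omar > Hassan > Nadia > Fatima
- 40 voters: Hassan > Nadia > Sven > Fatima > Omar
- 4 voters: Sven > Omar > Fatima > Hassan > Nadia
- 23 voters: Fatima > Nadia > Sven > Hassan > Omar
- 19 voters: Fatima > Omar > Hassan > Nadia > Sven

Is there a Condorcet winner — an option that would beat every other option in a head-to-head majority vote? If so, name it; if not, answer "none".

Hassan vs Sven: 59–58 for Hassan.
Hassan vs Fatima: 71–46 for Hassan.
Hassan vs Nadia: 94–23 for Hassan.
Hassan vs Omar: 63–54 for Hassan.
Hassan beats every other option head-to-head.

Hassan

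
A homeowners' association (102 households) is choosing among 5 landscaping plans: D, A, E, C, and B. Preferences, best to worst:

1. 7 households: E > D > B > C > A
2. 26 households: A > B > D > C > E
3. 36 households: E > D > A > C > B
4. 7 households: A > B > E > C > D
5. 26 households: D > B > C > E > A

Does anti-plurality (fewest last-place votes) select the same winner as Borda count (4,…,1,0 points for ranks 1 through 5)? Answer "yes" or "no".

no

Anti-plurality — last-place votes: D 7, A 33, E 26, C 0, B 36. Winner: C.
Borda — scores: D 285, A 204, E 212, C 128, B 191. Winner: D.
The two methods disagree.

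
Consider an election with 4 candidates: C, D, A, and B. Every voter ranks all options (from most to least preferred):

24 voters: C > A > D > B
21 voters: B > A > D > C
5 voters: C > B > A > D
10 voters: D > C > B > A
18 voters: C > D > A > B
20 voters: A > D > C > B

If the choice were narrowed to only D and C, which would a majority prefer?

Voters preferring D to C: 51; preferring C to D: 47.
D wins the head-to-head.

D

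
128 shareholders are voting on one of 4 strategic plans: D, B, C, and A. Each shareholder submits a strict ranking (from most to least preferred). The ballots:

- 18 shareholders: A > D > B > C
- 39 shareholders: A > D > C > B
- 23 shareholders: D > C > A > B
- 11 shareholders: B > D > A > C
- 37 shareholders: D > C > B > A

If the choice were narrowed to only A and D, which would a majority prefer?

D

Voters preferring A to D: 57; preferring D to A: 71.
D wins the head-to-head.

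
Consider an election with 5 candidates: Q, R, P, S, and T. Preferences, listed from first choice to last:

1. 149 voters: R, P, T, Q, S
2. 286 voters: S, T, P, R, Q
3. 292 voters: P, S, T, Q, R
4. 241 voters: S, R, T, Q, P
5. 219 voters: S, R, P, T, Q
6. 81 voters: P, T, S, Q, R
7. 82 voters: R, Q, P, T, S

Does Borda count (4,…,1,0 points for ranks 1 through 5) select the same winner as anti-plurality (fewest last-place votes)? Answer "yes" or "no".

no

Borda — scores: Q 1009, R 2590, P 3113, S 4022, T 2766. Winner: S.
Anti-plurality — last-place votes: Q 505, R 373, P 241, S 231, T 0. Winner: T.
The two methods disagree.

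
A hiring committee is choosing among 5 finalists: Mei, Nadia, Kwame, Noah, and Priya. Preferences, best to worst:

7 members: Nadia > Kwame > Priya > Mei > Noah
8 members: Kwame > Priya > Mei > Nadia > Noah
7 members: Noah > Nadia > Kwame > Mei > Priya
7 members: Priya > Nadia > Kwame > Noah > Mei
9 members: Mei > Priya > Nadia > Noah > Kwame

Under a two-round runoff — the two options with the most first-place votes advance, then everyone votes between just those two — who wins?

Round 1 first-place votes: Mei 9, Nadia 7, Kwame 8, Noah 7, Priya 7.
Mei and Kwame advance.
Runoff: Mei is preferred to Kwame by 9 voters; Kwame by 29.
Kwame wins the runoff.

Kwame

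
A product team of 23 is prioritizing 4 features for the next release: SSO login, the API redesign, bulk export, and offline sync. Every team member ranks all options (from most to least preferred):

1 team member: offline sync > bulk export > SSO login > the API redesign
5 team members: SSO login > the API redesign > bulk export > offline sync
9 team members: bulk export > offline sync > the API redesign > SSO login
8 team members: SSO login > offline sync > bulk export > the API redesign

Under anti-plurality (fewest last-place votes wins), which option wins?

bulk export

Last-place votes: SSO login 9, the API redesign 9, bulk export 0, offline sync 5.
bulk export is ranked last by the fewest voters, so bulk export wins.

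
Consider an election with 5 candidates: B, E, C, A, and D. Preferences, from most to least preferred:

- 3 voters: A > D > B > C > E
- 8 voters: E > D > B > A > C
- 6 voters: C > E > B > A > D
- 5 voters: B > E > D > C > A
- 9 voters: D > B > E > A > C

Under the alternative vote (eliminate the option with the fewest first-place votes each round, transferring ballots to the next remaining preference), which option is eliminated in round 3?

Round 1: B 5, E 8, C 6, A 3, D 9. Eliminate A.
Round 2: B 5, E 8, C 6, D 12. Eliminate B.
Round 3: E 13, C 6, D 12. Eliminate C.

C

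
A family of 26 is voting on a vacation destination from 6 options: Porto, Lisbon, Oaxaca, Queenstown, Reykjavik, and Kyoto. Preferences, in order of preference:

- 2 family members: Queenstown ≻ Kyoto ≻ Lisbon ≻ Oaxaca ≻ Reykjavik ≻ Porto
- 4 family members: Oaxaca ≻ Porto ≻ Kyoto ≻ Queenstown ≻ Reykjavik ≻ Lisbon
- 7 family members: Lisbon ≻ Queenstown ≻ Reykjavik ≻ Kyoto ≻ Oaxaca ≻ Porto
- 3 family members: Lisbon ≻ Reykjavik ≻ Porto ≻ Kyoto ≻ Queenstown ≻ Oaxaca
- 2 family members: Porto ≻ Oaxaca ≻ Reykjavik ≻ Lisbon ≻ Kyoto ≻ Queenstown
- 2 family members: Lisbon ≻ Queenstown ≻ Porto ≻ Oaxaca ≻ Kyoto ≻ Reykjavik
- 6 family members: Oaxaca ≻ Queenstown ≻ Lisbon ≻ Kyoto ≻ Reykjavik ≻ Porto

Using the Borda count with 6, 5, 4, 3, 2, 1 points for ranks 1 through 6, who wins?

Porto: 2·1 + 4·5 + 7·1 + 3·4 + 2·6 + 2·4 + 6·1 = 67
Lisbon: 2·4 + 4·1 + 7·6 + 3·6 + 2·3 + 2·6 + 6·4 = 114
Oaxaca: 2·3 + 4·6 + 7·2 + 3·1 + 2·5 + 2·3 + 6·6 = 99
Queenstown: 2·6 + 4·3 + 7·5 + 3·2 + 2·1 + 2·5 + 6·5 = 107
Reykjavik: 2·2 + 4·2 + 7·4 + 3·5 + 2·4 + 2·1 + 6·2 = 77
Kyoto: 2·5 + 4·4 + 7·3 + 3·3 + 2·2 + 2·2 + 6·3 = 82
Lisbon has the highest Borda score (114).

Lisbon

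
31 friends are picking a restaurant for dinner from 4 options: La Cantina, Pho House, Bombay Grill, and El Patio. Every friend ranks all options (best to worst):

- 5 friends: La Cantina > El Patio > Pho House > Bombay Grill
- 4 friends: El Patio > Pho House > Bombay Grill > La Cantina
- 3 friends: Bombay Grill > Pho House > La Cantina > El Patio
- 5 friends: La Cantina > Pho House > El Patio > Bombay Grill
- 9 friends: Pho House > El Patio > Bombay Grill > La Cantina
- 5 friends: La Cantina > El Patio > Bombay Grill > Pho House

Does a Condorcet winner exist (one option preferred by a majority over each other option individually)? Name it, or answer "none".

Pho House

Pho House vs La Cantina: 16–15 for Pho House.
Pho House vs Bombay Grill: 23–8 for Pho House.
Pho House vs El Patio: 17–14 for Pho House.
Pho House beats every other option head-to-head.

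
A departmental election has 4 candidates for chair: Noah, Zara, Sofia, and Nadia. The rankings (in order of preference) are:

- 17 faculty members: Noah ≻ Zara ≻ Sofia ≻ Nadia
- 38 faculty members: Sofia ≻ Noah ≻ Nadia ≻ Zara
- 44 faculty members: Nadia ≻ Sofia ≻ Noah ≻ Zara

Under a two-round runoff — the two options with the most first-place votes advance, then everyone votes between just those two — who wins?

Sofia

Round 1 first-place votes: Noah 17, Zara 0, Sofia 38, Nadia 44.
Nadia and Sofia advance.
Runoff: Nadia is preferred to Sofia by 44 voters; Sofia by 55.
Sofia wins the runoff.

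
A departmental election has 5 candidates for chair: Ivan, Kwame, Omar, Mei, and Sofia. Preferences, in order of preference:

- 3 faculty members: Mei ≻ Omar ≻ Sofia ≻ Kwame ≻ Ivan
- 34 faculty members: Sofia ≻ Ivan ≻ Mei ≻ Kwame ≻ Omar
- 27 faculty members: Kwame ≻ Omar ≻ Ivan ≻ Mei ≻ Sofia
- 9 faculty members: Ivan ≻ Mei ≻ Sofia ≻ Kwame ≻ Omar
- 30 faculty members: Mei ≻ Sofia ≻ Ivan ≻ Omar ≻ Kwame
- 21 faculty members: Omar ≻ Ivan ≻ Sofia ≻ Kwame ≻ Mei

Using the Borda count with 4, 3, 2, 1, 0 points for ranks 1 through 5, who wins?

Ivan: 3·0 + 34·3 + 27·2 + 9·4 + 30·2 + 21·3 = 315
Kwame: 3·1 + 34·1 + 27·4 + 9·1 + 30·0 + 21·1 = 175
Omar: 3·3 + 34·0 + 27·3 + 9·0 + 30·1 + 21·4 = 204
Mei: 3·4 + 34·2 + 27·1 + 9·3 + 30·4 + 21·0 = 254
Sofia: 3·2 + 34·4 + 27·0 + 9·2 + 30·3 + 21·2 = 292
Ivan has the highest Borda score (315).

Ivan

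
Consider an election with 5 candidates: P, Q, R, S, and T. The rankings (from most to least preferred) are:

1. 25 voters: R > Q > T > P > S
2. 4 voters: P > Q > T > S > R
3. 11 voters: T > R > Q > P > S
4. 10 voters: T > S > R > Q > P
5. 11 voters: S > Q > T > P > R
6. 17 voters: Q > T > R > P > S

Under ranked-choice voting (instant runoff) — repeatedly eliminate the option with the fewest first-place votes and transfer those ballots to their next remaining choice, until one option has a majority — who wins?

Round 1: P 4, Q 17, R 25, S 11, T 21. Eliminate P.
Round 2: Q 21, R 25, S 11, T 21. Eliminate S.
Round 3: Q 32, R 25, T 21. Eliminate T.
Round 4: Q 32, R 46. R has a majority.

R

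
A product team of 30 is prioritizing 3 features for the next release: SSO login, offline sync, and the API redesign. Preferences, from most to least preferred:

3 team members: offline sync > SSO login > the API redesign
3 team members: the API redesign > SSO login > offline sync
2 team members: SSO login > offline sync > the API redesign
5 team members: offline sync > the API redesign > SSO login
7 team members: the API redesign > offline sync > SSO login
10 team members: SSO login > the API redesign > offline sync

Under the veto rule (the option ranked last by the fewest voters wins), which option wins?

Last-place votes: SSO login 12, offline sync 13, the API redesign 5.
the API redesign is ranked last by the fewest voters, so the API redesign wins.

the API redesign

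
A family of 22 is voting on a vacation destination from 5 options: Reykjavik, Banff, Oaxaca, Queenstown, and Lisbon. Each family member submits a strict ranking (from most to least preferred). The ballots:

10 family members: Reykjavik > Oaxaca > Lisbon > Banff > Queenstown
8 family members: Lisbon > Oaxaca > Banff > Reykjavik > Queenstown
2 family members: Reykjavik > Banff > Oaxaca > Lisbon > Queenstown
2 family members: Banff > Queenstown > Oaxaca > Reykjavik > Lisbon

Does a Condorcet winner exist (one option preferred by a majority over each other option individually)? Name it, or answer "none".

Reykjavik vs Banff: 12–10 for Reykjavik.
Reykjavik vs Oaxaca: 12–10 for Reykjavik.
Reykjavik vs Queenstown: 20–2 for Reykjavik.
Reykjavik vs Lisbon: 14–8 for Reykjavik.
Reykjavik beats every other option head-to-head.

Reykjavik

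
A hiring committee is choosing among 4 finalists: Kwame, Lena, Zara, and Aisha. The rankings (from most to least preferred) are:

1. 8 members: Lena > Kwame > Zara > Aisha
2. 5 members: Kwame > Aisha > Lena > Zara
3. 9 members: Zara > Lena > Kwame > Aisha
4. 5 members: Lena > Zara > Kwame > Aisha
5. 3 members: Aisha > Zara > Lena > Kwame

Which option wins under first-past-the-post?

Lena

First-place votes: Kwame 5, Lena 13, Zara 9, Aisha 3.
Lena has the most first-place votes.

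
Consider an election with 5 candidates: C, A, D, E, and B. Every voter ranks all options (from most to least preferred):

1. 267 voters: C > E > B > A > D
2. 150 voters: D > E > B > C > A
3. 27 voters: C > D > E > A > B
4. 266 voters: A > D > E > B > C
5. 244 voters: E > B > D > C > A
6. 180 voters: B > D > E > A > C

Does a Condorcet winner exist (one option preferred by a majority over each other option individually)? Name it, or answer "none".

Checking pairwise contests:
D beats C 840–294.
C beats A 688–446.
B beats D 691–443.
D beats E 623–511.
E beats B 954–180.
Every option loses at least one head-to-head, so there is no Condorcet winner.

none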